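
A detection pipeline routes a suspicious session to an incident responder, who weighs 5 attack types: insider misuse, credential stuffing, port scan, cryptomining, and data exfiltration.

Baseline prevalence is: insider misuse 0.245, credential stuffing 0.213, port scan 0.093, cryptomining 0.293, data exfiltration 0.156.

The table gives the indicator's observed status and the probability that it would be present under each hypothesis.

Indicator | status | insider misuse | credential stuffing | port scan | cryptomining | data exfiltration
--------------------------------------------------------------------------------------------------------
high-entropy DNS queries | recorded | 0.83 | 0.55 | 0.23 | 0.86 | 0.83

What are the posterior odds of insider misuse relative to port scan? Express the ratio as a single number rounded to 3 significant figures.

9.51

Unnormalized posterior weight (prior times the indicator likelihood) for each of the two hypotheses:
  insider misuse: 0.245 × 0.83 = 0.20335
  port scan: 0.093 × 0.23 = 0.02139
Posterior odds = 0.20335 / 0.02139 ≈ 9.51.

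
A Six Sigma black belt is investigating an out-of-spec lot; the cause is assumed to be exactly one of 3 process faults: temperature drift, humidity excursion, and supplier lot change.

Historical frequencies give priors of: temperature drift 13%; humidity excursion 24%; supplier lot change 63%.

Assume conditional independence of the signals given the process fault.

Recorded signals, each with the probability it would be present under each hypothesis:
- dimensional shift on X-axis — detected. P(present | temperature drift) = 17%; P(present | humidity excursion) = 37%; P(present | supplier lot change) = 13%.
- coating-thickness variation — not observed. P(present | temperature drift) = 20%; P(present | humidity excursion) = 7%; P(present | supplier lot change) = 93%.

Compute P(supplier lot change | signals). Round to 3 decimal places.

0.054

For each hypothesis, the unnormalized posterior weight is prior × product of the signal likelihoods (using 1 − P(present | H) for each absent signal):
  temperature drift: 0.13 × 0.17 × (1 − 0.20) = 0.01768
  humidity excursion: 0.24 × 0.37 × (1 − 0.07) = 0.082584
  supplier lot change: 0.63 × 0.13 × (1 − 0.93) = 0.005733
The unnormalized weights sum to 0.106.
P(supplier lot change | evidence) = 0.005733 / 0.106 ≈ 0.054.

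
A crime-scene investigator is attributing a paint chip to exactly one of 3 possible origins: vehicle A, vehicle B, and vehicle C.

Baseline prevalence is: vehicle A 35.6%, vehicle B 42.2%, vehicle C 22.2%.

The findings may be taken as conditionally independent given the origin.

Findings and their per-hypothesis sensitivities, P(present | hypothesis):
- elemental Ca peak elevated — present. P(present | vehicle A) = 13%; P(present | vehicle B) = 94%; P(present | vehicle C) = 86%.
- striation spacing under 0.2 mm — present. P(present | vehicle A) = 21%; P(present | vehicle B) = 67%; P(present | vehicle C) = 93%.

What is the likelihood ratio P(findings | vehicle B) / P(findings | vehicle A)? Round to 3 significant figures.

23.1

Joint likelihood of the evidence pattern under each hypothesis:
  vehicle B: 0.94 × 0.67 = 0.6298
  vehicle A: 0.13 × 0.21 = 0.0273
Bayes factor = 0.6298 / 0.0273 ≈ 23.1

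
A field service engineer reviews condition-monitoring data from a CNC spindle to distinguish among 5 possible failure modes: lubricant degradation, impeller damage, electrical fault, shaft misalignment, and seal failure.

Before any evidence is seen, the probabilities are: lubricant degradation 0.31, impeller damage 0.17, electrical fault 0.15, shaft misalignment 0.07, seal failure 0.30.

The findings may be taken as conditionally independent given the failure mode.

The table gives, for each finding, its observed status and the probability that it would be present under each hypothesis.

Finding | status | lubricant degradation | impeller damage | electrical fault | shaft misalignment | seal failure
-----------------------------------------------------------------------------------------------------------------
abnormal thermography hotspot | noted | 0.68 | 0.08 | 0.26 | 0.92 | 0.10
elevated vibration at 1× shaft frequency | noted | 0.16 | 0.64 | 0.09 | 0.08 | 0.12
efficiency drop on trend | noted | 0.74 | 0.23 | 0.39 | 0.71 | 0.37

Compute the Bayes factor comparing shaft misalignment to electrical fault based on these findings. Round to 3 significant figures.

Joint likelihood of the evidence pattern under each hypothesis:
  shaft misalignment: 0.92 × 0.08 × 0.71 = 0.052256
  electrical fault: 0.26 × 0.09 × 0.39 = 0.009126
Bayes factor = 0.052256 / 0.009126 ≈ 5.73

5.73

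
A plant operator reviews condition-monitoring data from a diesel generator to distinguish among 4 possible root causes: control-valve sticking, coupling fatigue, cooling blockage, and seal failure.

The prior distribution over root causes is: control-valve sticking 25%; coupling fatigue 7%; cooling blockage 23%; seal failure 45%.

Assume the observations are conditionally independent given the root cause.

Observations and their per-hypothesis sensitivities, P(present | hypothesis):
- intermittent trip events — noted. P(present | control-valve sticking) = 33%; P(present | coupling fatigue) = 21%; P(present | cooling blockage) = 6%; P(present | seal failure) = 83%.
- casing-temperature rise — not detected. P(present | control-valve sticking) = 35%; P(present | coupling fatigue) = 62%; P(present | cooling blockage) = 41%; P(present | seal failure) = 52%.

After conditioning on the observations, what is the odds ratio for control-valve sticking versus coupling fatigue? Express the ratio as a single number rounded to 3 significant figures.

9.60

Unnormalized posterior weight (prior times the observation likelihoods) for each of the two hypotheses (using 1 − P(present | H) for each absent observation):
  control-valve sticking: 0.25 × 0.33 × (1 − 0.35) = 0.053625
  coupling fatigue: 0.07 × 0.21 × (1 − 0.62) = 0.005586
Posterior odds = 0.053625 / 0.005586 ≈ 9.60.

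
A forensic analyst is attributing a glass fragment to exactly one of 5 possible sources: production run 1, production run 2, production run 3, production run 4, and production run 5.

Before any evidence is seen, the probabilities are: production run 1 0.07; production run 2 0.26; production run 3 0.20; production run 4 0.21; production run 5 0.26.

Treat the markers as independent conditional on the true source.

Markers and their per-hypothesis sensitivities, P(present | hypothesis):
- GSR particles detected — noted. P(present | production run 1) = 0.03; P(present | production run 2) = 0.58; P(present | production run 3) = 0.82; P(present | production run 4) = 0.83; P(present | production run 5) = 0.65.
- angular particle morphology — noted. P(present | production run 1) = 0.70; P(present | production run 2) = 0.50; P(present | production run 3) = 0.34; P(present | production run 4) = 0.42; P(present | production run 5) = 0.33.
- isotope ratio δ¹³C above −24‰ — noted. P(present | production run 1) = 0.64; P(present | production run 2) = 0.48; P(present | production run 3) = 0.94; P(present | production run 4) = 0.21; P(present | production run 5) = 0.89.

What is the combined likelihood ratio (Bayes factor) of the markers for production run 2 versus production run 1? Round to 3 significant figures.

10.4

Joint likelihood of the marker pattern under each hypothesis:
  production run 2: 0.58 × 0.50 × 0.48 = 0.1392
  production run 1: 0.03 × 0.70 × 0.64 = 0.01344
Bayes factor = 0.1392 / 0.01344 ≈ 10.4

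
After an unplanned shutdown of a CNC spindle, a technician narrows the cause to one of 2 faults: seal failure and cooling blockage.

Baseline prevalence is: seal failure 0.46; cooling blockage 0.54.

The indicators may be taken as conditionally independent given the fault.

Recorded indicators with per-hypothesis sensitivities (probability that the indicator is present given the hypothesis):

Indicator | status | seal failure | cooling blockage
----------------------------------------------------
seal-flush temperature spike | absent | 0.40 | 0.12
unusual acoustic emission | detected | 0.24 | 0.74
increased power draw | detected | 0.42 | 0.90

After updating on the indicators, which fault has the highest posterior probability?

cooling blockage

By Bayes' rule with conditional independence, the unnormalized weight for each hypothesis is prior × ∏ likelihoods (using 1 − P(present | H) for each absent indicator):
  seal failure: 0.46 × (1 − 0.40) × 0.24 × 0.42 = 0.027821
  cooling blockage: 0.54 × (1 − 0.12) × 0.74 × 0.90 = 0.31648
Marginal likelihood of the evidence = 0.3443.
P(seal failure | evidence) ≈ 0.027821 / 0.3443 ≈ 0.081
P(cooling blockage | evidence) ≈ 0.31648 / 0.3443 ≈ 0.919
The largest is 0.919, so cooling blockage is most probable.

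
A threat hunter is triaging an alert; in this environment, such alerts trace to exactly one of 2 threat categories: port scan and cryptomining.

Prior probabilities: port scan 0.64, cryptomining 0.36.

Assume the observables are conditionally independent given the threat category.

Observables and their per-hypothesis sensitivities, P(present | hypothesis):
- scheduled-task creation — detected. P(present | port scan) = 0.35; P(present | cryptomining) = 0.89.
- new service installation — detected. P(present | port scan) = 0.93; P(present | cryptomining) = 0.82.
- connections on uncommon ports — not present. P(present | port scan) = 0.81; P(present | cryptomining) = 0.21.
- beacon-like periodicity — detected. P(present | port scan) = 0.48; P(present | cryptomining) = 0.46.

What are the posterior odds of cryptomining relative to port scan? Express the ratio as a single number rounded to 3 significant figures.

5.03

Posterior odds equal prior odds times the likelihood ratio; only the two competing hypotheses matter (using 1 − P(present | H) for each absent observable).
  cryptomining: 0.36 × 0.89 × 0.82 × (1 − 0.21) × 0.46 = 0.095475
  port scan: 0.64 × 0.35 × 0.93 × (1 − 0.81) × 0.48 = 0.018999
Odds(cryptomining : port scan) = 0.095475 / 0.018999 ≈ 5.03.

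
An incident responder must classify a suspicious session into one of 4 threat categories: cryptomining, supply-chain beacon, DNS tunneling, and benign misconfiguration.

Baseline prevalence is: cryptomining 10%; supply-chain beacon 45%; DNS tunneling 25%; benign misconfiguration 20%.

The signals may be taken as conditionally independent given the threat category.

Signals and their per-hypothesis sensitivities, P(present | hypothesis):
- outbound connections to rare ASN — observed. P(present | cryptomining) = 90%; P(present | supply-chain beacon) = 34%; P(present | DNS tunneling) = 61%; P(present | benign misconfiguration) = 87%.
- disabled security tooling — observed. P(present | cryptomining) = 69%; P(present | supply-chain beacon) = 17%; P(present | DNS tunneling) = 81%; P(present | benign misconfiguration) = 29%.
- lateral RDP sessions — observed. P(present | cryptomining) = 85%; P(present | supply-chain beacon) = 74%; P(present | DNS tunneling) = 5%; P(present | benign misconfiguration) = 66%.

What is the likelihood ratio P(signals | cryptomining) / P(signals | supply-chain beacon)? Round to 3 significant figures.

12.3

The Bayes factor is the ratio of the joint likelihoods of the signal pattern under the two hypotheses.
  cryptomining: 0.90 × 0.69 × 0.85 = 0.52785
  supply-chain beacon: 0.34 × 0.17 × 0.74 = 0.042772
Bayes factor = 0.52785 / 0.042772 ≈ 12.3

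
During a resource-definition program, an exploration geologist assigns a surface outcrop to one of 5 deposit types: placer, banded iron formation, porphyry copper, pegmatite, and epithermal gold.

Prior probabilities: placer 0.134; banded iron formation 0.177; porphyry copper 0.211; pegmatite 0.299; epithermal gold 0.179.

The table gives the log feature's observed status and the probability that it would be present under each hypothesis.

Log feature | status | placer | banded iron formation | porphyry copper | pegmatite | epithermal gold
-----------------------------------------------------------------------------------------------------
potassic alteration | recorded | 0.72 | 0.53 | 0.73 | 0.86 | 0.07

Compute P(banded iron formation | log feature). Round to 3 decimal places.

0.153

For each hypothesis, the unnormalized posterior weight is prior × likelihood:
  placer: 0.134 × 0.72 = 0.09648
  banded iron formation: 0.177 × 0.53 = 0.09381
  porphyry copper: 0.211 × 0.73 = 0.15403
  pegmatite: 0.299 × 0.86 = 0.25714
  epithermal gold: 0.179 × 0.07 = 0.01253
The unnormalized weights sum to 0.61399.
P(banded iron formation | evidence) = 0.09381 / 0.61399 ≈ 0.153.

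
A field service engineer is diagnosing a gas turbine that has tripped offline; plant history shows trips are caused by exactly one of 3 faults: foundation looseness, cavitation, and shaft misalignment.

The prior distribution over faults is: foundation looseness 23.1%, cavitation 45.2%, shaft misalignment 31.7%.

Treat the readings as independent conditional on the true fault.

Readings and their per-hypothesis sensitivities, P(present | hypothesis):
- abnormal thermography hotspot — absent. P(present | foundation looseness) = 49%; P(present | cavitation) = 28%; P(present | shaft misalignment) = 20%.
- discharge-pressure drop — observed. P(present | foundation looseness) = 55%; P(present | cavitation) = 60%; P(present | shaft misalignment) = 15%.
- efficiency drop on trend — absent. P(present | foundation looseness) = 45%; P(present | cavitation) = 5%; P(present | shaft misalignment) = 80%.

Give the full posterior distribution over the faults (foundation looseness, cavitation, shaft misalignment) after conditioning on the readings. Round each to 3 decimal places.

By Bayes' rule with conditional independence, the unnormalized weight for each hypothesis is prior × ∏ likelihoods (using 1 − P(present | H) for each absent reading):
  foundation looseness: 0.231 × (1 − 0.49) × 0.55 × (1 − 0.45) = 0.035638
  cavitation: 0.452 × (1 − 0.28) × 0.60 × (1 − 0.05) = 0.1855
  shaft misalignment: 0.317 × (1 − 0.20) × 0.15 × (1 − 0.80) = 0.007608
The unnormalized weights sum to 0.22875.
P(foundation looseness | evidence) = 0.035638 / 0.22875 ≈ 0.156
P(cavitation | evidence) = 0.1855 / 0.22875 ≈ 0.811
P(shaft misalignment | evidence) = 0.007608 / 0.22875 ≈ 0.033

0.156, 0.811, 0.033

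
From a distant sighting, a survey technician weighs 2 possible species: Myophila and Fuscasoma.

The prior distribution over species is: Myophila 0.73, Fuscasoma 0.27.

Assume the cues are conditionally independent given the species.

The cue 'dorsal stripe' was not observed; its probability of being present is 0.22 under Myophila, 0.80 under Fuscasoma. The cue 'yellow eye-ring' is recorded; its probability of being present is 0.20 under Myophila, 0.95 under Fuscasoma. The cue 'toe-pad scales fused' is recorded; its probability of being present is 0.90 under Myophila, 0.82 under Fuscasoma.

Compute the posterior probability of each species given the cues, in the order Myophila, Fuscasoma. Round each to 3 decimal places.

0.709, 0.291

By Bayes' rule with conditional independence, the unnormalized weight for each hypothesis is prior × ∏ likelihoods (using 1 − P(present | H) for each absent cue):
  Myophila: 0.73 × (1 − 0.22) × 0.20 × 0.90 = 0.10249
  Fuscasoma: 0.27 × (1 − 0.80) × 0.95 × 0.82 = 0.042066
The unnormalized weights sum to 0.14456.
P(Myophila | evidence) = 0.10249 / 0.14456 ≈ 0.709
P(Fuscasoma | evidence) = 0.042066 / 0.14456 ≈ 0.291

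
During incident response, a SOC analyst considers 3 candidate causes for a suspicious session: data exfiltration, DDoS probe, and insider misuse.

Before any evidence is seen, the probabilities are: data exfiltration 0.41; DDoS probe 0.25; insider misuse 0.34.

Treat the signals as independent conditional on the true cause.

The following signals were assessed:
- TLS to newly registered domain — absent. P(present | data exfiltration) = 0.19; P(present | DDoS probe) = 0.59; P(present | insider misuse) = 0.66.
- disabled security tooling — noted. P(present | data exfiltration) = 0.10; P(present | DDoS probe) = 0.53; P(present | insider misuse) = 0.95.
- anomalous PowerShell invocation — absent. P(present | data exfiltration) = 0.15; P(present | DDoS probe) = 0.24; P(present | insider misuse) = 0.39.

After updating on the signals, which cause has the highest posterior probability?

Multiply each prior by the joint likelihood of the signal pattern (using 1 − P(present | H) for each absent signal):
  data exfiltration: 0.41 × (1 − 0.19) × 0.10 × (1 − 0.15) = 0.028229
  DDoS probe: 0.25 × (1 − 0.59) × 0.53 × (1 − 0.24) = 0.041287
  insider misuse: 0.34 × (1 − 0.66) × 0.95 × (1 − 0.39) = 0.06699
The unnormalized weights sum to 0.13651.
P(data exfiltration | evidence) ≈ 0.028229 / 0.13651 ≈ 0.207
P(DDoS probe | evidence) ≈ 0.041287 / 0.13651 ≈ 0.302
P(insider misuse | evidence) ≈ 0.06699 / 0.13651 ≈ 0.491
The largest is 0.491, so insider misuse is most probable.

insider misuse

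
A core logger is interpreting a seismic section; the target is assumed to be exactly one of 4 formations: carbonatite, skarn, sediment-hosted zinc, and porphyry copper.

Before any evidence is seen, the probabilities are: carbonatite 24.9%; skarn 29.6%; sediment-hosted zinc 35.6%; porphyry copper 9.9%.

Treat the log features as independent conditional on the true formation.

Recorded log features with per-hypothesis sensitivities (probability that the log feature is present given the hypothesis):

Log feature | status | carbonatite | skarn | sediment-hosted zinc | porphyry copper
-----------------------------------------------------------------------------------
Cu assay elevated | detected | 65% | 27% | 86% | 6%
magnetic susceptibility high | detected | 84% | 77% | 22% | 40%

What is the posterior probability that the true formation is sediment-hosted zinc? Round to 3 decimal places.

Multiply each prior by the joint likelihood of the log feature pattern:
  carbonatite: 0.249 × 0.65 × 0.84 = 0.13595
  skarn: 0.296 × 0.27 × 0.77 = 0.061538
  sediment-hosted zinc: 0.356 × 0.86 × 0.22 = 0.067355
  porphyry copper: 0.099 × 0.06 × 0.40 = 0.002376
The unnormalized weights sum to 0.26722.
P(sediment-hosted zinc | evidence) = 0.067355 / 0.26722 ≈ 0.252.

0.252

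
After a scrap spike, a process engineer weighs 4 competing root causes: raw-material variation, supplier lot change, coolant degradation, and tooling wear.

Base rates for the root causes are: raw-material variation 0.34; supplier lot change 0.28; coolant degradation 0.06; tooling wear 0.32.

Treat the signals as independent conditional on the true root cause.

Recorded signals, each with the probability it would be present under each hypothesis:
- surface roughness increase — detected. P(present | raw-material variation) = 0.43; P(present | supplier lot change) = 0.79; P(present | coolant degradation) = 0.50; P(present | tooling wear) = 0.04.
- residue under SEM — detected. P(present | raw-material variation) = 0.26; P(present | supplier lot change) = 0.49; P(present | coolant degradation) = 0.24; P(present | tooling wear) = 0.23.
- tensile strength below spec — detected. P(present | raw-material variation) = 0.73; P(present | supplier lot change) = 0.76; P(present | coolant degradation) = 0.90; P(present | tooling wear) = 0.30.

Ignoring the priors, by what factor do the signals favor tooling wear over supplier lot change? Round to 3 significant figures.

Joint likelihood of the signal pattern under each hypothesis:
  tooling wear: 0.04 × 0.23 × 0.30 = 0.00276
  supplier lot change: 0.79 × 0.49 × 0.76 = 0.2942
Bayes factor = 0.00276 / 0.2942 ≈ 0.00938

0.00938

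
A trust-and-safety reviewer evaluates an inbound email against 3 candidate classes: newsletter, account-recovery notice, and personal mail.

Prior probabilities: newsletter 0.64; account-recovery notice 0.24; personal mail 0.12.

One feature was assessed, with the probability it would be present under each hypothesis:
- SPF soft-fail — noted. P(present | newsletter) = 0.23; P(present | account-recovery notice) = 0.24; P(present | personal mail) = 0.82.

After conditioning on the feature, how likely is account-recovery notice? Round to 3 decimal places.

Multiply each prior by the likelihood of the feature:
  newsletter: 0.64 × 0.23 = 0.1472
  account-recovery notice: 0.24 × 0.24 = 0.0576
  personal mail: 0.12 × 0.82 = 0.0984
Marginal likelihood of the evidence = 0.3032.
P(account-recovery notice | evidence) = 0.0576 / 0.3032 ≈ 0.190.

0.190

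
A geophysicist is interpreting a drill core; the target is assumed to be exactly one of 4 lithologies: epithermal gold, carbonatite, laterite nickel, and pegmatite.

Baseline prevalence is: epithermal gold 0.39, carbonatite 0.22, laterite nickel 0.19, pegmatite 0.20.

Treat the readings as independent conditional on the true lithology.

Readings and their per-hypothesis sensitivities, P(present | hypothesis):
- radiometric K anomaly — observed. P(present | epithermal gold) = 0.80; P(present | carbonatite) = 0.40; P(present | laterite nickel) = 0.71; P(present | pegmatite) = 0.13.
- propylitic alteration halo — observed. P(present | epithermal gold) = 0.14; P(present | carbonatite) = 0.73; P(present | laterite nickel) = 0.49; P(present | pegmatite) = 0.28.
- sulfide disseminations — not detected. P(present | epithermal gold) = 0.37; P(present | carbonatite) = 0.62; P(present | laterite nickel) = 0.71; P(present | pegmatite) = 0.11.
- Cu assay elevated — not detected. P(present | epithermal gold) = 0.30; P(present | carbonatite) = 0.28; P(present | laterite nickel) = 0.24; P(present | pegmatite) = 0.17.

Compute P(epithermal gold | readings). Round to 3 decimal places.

0.339

By Bayes' rule with conditional independence, the unnormalized weight for each hypothesis is prior × ∏ likelihoods (using 1 − P(present | H) for each absent reading):
  epithermal gold: 0.39 × 0.80 × 0.14 × (1 − 0.37) × (1 − 0.30) = 0.019263
  carbonatite: 0.22 × 0.40 × 0.73 × (1 − 0.62) × (1 − 0.28) = 0.017576
  laterite nickel: 0.19 × 0.71 × 0.49 × (1 − 0.71) × (1 − 0.24) = 0.014569
  pegmatite: 0.20 × 0.13 × 0.28 × (1 − 0.11) × (1 − 0.17) = 0.0053777
The unnormalized weights sum to 0.056785.
P(epithermal gold | evidence) = 0.019263 / 0.056785 ≈ 0.339.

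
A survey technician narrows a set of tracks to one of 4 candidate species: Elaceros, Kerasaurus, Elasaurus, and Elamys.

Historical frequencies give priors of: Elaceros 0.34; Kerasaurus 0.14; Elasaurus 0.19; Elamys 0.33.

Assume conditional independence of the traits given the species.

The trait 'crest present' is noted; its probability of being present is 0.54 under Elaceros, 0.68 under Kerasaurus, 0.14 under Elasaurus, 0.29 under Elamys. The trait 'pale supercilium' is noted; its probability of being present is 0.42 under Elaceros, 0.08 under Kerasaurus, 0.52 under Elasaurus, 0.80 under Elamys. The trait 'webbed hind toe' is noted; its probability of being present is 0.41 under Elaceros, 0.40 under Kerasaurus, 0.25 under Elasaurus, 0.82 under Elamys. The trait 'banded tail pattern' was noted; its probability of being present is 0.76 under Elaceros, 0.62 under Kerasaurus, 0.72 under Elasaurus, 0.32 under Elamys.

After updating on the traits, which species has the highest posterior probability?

Elaceros

Multiply each prior by the joint likelihood of the trait pattern:
  Elaceros: 0.34 × 0.54 × 0.42 × 0.41 × 0.76 = 0.024028
  Kerasaurus: 0.14 × 0.68 × 0.08 × 0.40 × 0.62 = 0.0018888
  Elasaurus: 0.19 × 0.14 × 0.52 × 0.25 × 0.72 = 0.0024898
  Elamys: 0.33 × 0.29 × 0.80 × 0.82 × 0.32 = 0.020089
Normalizing constant Z = 0.024028 + 0.0018888 + 0.0024898 + 0.020089 = 0.048496.
P(Elaceros | evidence) ≈ 0.024028 / 0.048496 ≈ 0.495
P(Kerasaurus | evidence) ≈ 0.0018888 / 0.048496 ≈ 0.039
P(Elasaurus | evidence) ≈ 0.0024898 / 0.048496 ≈ 0.051
P(Elamys | evidence) ≈ 0.020089 / 0.048496 ≈ 0.414
The largest is 0.495, so Elaceros is most probable.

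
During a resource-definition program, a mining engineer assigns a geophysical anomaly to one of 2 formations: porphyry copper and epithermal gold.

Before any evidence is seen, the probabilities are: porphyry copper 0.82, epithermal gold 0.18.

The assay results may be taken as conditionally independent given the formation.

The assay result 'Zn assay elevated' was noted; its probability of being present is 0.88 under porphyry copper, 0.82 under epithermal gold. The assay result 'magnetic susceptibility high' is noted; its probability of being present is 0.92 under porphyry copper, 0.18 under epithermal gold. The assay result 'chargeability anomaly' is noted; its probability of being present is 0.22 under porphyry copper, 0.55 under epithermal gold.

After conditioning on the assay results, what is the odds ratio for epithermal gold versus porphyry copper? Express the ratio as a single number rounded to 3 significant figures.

0.100

Posterior odds equal prior odds times the likelihood ratio; only the two competing hypotheses matter.
  epithermal gold: 0.18 × 0.82 × 0.18 × 0.55 = 0.014612
  porphyry copper: 0.82 × 0.88 × 0.92 × 0.22 = 0.14605
Odds(epithermal gold : porphyry copper) = 0.014612 / 0.14605 ≈ 0.100.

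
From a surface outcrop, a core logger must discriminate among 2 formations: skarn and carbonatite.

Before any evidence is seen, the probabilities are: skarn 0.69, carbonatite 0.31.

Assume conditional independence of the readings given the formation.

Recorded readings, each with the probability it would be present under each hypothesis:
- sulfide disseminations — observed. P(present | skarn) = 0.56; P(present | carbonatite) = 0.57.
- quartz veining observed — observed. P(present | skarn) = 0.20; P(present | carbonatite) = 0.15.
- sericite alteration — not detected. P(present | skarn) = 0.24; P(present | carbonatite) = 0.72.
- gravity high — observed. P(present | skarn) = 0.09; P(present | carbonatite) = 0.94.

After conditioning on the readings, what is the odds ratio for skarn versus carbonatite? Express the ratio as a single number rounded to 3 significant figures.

0.758

The normalizing constant cancels in an odds ratio, so compute prior × likelihood for the two hypotheses only (using 1 − P(present | H) for each absent reading):
  skarn: 0.69 × 0.56 × 0.20 × (1 − 0.24) × 0.09 = 0.005286
  carbonatite: 0.31 × 0.57 × 0.15 × (1 − 0.72) × 0.94 = 0.0069761
Posterior odds = 0.005286 / 0.0069761 ≈ 0.758.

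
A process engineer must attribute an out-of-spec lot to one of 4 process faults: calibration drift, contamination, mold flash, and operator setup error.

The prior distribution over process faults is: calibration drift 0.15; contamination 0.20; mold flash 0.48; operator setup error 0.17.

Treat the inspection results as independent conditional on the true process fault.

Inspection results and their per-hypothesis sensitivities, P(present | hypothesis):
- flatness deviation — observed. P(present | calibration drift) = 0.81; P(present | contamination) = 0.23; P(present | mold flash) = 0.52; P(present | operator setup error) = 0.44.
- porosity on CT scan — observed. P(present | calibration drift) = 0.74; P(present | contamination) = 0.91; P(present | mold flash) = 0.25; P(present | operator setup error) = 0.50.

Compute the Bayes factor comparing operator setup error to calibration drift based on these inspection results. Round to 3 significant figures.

The Bayes factor is the ratio of the joint likelihoods of the inspection result pattern under the two hypotheses.
  operator setup error: 0.44 × 0.50 = 0.22
  calibration drift: 0.81 × 0.74 = 0.5994
Bayes factor = 0.22 / 0.5994 ≈ 0.367

0.367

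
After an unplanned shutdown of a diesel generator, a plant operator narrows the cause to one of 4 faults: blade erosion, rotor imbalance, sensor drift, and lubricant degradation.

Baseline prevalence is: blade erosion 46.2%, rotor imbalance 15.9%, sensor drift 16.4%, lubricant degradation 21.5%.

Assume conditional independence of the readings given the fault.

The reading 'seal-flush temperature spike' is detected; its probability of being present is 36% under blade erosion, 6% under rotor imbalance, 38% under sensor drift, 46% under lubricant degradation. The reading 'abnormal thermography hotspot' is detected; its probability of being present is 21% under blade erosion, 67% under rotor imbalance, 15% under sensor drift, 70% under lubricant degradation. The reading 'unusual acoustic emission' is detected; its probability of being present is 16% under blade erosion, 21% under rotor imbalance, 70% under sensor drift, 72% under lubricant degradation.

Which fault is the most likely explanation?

Multiply each prior by the joint likelihood of the reading pattern:
  blade erosion: 0.462 × 0.36 × 0.21 × 0.16 = 0.0055884
  rotor imbalance: 0.159 × 0.06 × 0.67 × 0.21 = 0.0013423
  sensor drift: 0.164 × 0.38 × 0.15 × 0.70 = 0.0065436
  lubricant degradation: 0.215 × 0.46 × 0.70 × 0.72 = 0.049846
Normalizing constant Z = 0.0055884 + 0.0013423 + 0.0065436 + 0.049846 = 0.06332.
P(blade erosion | evidence) ≈ 0.0055884 / 0.06332 ≈ 0.088
P(rotor imbalance | evidence) ≈ 0.0013423 / 0.06332 ≈ 0.021
P(sensor drift | evidence) ≈ 0.0065436 / 0.06332 ≈ 0.103
P(lubricant degradation | evidence) ≈ 0.049846 / 0.06332 ≈ 0.787
The largest is 0.787, so lubricant degradation is most probable.

lubricant degradation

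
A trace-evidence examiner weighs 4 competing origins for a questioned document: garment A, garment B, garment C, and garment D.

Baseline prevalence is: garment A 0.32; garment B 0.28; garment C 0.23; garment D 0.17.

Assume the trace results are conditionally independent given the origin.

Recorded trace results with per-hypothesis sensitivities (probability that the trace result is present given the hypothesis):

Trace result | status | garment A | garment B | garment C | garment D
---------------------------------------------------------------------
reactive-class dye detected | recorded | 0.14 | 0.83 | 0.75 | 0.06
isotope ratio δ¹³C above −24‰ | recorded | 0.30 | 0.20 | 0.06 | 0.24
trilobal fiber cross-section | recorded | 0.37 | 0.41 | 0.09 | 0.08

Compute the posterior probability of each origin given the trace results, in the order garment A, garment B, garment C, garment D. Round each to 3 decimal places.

0.198, 0.758, 0.037, 0.008

For each hypothesis, the unnormalized posterior weight is prior × product of the trace result likelihoods:
  garment A: 0.32 × 0.14 × 0.30 × 0.37 = 0.0049728
  garment B: 0.28 × 0.83 × 0.20 × 0.41 = 0.019057
  garment C: 0.23 × 0.75 × 0.06 × 0.09 = 0.0009315
  garment D: 0.17 × 0.06 × 0.24 × 0.08 = 0.00019584
The unnormalized weights sum to 0.025157.
P(garment A | evidence) = 0.0049728 / 0.025157 ≈ 0.198
P(garment B | evidence) = 0.019057 / 0.025157 ≈ 0.758
P(garment C | evidence) = 0.0009315 / 0.025157 ≈ 0.037
P(garment D | evidence) = 0.00019584 / 0.025157 ≈ 0.008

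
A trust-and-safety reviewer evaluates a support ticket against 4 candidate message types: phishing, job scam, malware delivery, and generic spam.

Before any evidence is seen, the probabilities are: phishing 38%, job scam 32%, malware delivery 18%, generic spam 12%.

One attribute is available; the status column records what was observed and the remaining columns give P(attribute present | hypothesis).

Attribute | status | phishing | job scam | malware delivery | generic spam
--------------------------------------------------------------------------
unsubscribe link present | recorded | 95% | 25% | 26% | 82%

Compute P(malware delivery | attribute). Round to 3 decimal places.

For each hypothesis, the unnormalized posterior weight is prior × likelihood:
  phishing: 0.38 × 0.95 = 0.361
  job scam: 0.32 × 0.25 = 0.08
  malware delivery: 0.18 × 0.26 = 0.0468
  generic spam: 0.12 × 0.82 = 0.0984
The unnormalized weights sum to 0.5862.
P(malware delivery | evidence) = 0.0468 / 0.5862 ≈ 0.080.

0.080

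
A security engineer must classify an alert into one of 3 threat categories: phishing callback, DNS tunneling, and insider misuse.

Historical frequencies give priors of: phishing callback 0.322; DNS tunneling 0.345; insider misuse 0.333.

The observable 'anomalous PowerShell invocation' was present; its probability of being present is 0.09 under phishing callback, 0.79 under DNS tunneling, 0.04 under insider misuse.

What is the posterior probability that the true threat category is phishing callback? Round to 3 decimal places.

Multiply each prior by the likelihood of the observable:
  phishing callback: 0.322 × 0.09 = 0.02898
  DNS tunneling: 0.345 × 0.79 = 0.27255
  insider misuse: 0.333 × 0.04 = 0.01332
Normalizing constant Z = 0.02898 + 0.27255 + 0.01332 = 0.31485.
P(phishing callback | evidence) = 0.02898 / 0.31485 ≈ 0.092.

0.092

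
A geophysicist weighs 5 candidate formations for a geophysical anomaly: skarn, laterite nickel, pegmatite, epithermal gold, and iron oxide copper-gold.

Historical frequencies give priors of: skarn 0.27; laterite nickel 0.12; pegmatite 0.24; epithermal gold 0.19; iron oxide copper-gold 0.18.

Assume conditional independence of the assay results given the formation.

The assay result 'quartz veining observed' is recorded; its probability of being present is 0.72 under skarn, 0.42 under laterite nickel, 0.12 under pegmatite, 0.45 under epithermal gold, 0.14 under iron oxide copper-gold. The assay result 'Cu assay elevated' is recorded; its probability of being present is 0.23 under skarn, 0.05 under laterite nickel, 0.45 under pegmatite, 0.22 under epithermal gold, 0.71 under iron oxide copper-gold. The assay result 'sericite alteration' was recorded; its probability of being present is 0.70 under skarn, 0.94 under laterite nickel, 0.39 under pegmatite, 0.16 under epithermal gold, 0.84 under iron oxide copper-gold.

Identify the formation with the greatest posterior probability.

skarn

By Bayes' rule with conditional independence, the unnormalized weight for each hypothesis is prior × ∏ likelihoods:
  skarn: 0.27 × 0.72 × 0.23 × 0.70 = 0.031298
  laterite nickel: 0.12 × 0.42 × 0.05 × 0.94 = 0.0023688
  pegmatite: 0.24 × 0.12 × 0.45 × 0.39 = 0.0050544
  epithermal gold: 0.19 × 0.45 × 0.22 × 0.16 = 0.0030096
  iron oxide copper-gold: 0.18 × 0.14 × 0.71 × 0.84 = 0.015029
The unnormalized weights sum to 0.05676.
P(skarn | evidence) ≈ 0.031298 / 0.05676 ≈ 0.551
P(laterite nickel | evidence) ≈ 0.0023688 / 0.05676 ≈ 0.042
P(pegmatite | evidence) ≈ 0.0050544 / 0.05676 ≈ 0.089
P(epithermal gold | evidence) ≈ 0.0030096 / 0.05676 ≈ 0.053
P(iron oxide copper-gold | evidence) ≈ 0.015029 / 0.05676 ≈ 0.265
The largest is 0.551, so skarn is most probable.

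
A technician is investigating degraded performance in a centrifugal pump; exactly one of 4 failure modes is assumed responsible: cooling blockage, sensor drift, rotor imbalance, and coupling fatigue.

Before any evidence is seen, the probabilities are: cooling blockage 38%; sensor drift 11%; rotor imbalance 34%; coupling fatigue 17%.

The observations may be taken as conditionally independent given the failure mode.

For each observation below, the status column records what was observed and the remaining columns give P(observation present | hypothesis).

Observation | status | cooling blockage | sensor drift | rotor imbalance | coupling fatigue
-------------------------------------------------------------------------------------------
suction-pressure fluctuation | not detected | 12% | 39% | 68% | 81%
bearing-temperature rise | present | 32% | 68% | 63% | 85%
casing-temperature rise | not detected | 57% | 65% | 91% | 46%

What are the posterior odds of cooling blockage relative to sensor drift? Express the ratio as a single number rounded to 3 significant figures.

2.88

Posterior odds equal prior odds times the likelihood ratio; only the two competing hypotheses matter (using 1 − P(present | H) for each absent observation).
  cooling blockage: 0.38 × (1 − 0.12) × 0.32 × (1 − 0.57) = 0.046013
  sensor drift: 0.11 × (1 − 0.39) × 0.68 × (1 − 0.65) = 0.01597
Odds(cooling blockage : sensor drift) = 0.046013 / 0.01597 ≈ 2.88.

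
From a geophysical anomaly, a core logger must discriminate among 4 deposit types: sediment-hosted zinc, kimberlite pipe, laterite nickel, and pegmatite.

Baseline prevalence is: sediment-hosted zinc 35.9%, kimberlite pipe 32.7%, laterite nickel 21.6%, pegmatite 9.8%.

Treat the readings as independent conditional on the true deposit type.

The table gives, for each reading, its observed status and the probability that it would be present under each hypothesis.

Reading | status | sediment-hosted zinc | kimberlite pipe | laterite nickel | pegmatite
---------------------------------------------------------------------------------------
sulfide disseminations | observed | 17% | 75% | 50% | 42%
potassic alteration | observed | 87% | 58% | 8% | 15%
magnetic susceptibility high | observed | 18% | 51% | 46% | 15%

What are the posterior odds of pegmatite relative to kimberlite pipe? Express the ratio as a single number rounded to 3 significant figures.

Unnormalized posterior weight (prior times the reading likelihoods) for each of the two hypotheses:
  pegmatite: 0.098 × 0.42 × 0.15 × 0.15 = 0.0009261
  kimberlite pipe: 0.327 × 0.75 × 0.58 × 0.51 = 0.072545
Odds(pegmatite : kimberlite pipe) = 0.0009261 / 0.072545 ≈ 0.0128.

0.0128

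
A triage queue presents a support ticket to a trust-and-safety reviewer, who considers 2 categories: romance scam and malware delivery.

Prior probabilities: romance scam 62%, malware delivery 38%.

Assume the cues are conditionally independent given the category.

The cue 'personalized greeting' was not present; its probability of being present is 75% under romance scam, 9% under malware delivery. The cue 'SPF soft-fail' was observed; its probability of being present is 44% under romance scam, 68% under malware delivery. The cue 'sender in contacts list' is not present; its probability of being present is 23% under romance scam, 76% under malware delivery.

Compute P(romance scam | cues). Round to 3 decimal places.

For each hypothesis, the unnormalized posterior weight is prior × product of the cue likelihoods (using 1 − P(present | H) for each absent cue):
  romance scam: 0.62 × (1 − 0.75) × 0.44 × (1 − 0.23) = 0.052514
  malware delivery: 0.38 × (1 − 0.09) × 0.68 × (1 − 0.76) = 0.056435
The unnormalized weights sum to 0.10895.
P(romance scam | evidence) = 0.052514 / 0.10895 ≈ 0.482.

0.482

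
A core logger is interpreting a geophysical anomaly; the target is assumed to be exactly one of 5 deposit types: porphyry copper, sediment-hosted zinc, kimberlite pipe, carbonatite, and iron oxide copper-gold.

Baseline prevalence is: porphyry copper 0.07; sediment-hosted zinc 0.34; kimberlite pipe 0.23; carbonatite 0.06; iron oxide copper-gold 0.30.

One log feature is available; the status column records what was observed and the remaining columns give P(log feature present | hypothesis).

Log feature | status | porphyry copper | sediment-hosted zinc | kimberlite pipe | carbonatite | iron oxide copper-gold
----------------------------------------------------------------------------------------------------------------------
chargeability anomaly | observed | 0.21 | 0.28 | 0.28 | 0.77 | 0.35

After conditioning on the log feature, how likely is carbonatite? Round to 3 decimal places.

By Bayes' rule, the unnormalized weight for each hypothesis is prior × likelihood:
  porphyry copper: 0.07 × 0.21 = 0.0147
  sediment-hosted zinc: 0.34 × 0.28 = 0.0952
  kimberlite pipe: 0.23 × 0.28 = 0.0644
  carbonatite: 0.06 × 0.77 = 0.0462
  iron oxide copper-gold: 0.30 × 0.35 = 0.105
The unnormalized weights sum to 0.3255.
P(carbonatite | evidence) = 0.0462 / 0.3255 ≈ 0.142.

0.142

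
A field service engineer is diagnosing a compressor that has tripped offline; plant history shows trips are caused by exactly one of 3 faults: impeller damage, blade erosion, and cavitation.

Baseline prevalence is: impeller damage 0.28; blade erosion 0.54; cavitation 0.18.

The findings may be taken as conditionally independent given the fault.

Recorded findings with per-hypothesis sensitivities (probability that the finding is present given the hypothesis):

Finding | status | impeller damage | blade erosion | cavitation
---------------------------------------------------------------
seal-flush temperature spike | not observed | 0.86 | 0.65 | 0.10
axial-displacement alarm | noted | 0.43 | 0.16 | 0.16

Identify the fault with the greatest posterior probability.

blade erosion

Multiply each prior by the joint likelihood of the evidence pattern (using 1 − P(present | H) for each absent finding):
  impeller damage: 0.28 × (1 − 0.86) × 0.43 = 0.016856
  blade erosion: 0.54 × (1 − 0.65) × 0.16 = 0.03024
  cavitation: 0.18 × (1 − 0.10) × 0.16 = 0.02592
Marginal likelihood of the evidence = 0.073016.
P(impeller damage | evidence) ≈ 0.016856 / 0.073016 ≈ 0.231
P(blade erosion | evidence) ≈ 0.03024 / 0.073016 ≈ 0.414
P(cavitation | evidence) ≈ 0.02592 / 0.073016 ≈ 0.355
The largest is 0.414, so blade erosion is most probable.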